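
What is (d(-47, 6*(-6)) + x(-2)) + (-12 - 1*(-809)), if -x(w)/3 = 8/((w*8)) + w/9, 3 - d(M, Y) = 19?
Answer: 4699/6 ≈ 783.17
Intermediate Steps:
d(M, Y) = -16 (d(M, Y) = 3 - 1*19 = 3 - 19 = -16)
x(w) = -3/w - w/3 (x(w) = -3*(8/((w*8)) + w/9) = -3*(8/((8*w)) + w*(⅑)) = -3*(8*(1/(8*w)) + w/9) = -3*(1/w + w/9) = -3/w - w/3)
(d(-47, 6*(-6)) + x(-2)) + (-12 - 1*(-809)) = (-16 + (-3/(-2) - ⅓*(-2))) + (-12 - 1*(-809)) = (-16 + (-3*(-½) + ⅔)) + (-12 + 809) = (-16 + (3/2 + ⅔)) + 797 = (-16 + 13/6) + 797 = -83/6 + 797 = 4699/6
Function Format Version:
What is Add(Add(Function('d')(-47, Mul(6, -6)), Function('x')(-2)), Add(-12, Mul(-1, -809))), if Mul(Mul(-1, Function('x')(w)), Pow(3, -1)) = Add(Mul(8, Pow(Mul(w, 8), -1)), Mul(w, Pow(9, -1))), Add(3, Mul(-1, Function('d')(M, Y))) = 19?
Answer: Rational(4699, 6) ≈ 783.17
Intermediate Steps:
Function('d')(M, Y) = -16 (Function('d')(M, Y) = Add(3, Mul(-1, 19)) = Add(3, -19) = -16)
Function('x')(w) = Add(Mul(-3, Pow(w, -1)), Mul(Rational(-1, 3), w)) (Function('x')(w) = Mul(-3, Add(Mul(8, Pow(Mul(w, 8), -1)), Mul(w, Pow(9, -1)))) = Mul(-3, Add(Mul(8, Pow(Mul(8, w), -1)), Mul(w, Rational(1, 9)))) = Mul(-3, Add(Mul(8, Mul(Rational(1, 8), Pow(w, -1))), Mul(Rational(1, 9), w))) = Mul(-3, Add(Pow(w, -1), Mul(Rational(1, 9), w))) = Add(Mul(-3, Pow(w, -1)), Mul(Rational(-1, 3), w)))
Add(Add(Function('d')(-47, Mul(6, -6)), Function('x')(-2)), Add(-12, Mul(-1, -809))) = Add(Add(-16, Add(Mul(-3, Pow(-2, -1)), Mul(Rational(-1, 3), -2))), Add(-12, Mul(-1, -809))) = Add(Add(-16, Add(Mul(-3, Rational(-1, 2)), Rational(2, 3))), Add(-12, 809)) = Add(Add(-16, Add(Rational(3, 2), Rational(2, 3))), 797) = Add(Add(-16, Rational(13, 6)), 797) = Add(Rational(-83, 6), 797) = Rational(4699, 6)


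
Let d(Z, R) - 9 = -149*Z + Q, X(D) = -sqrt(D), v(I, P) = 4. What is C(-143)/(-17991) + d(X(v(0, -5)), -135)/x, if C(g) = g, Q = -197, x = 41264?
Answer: 3939881/371190312 ≈ 0.010614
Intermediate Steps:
d(Z, R) = -188 - 149*Z (d(Z, R) = 9 + (-149*Z - 197) = 9 + (-197 - 149*Z) = -188 - 149*Z)
C(-143)/(-17991) + d(X(v(0, -5)), -135)/x = -143/(-17991) + (-188 - (-149)*sqrt(4))/41264 = -143*(-1/17991) + (-188 - (-149)*2)*(1/41264) = 143/17991 + (-188 - 149*(-2))*(1/41264) = 143/17991 + (-188 + 298)*(1/41264) = 143/17991 + 110*(1/41264) = 143/17991 + 55/20632 = 3939881/371190312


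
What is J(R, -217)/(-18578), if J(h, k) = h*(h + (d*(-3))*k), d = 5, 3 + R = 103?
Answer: -167750/9289 ≈ -18.059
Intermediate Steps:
R = 100 (R = -3 + 103 = 100)
J(h, k) = h*(h - 15*k) (J(h, k) = h*(h + (5*(-3))*k) = h*(h - 15*k))
J(R, -217)/(-18578) = (100*(100 - 15*(-217)))/(-18578) = (100*(100 + 3255))*(-1/18578) = (100*3355)*(-1/18578) = 335500*(-1/18578) = -167750/9289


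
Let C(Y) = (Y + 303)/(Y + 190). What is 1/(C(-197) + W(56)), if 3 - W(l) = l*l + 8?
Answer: -7/22093 ≈ -0.00031684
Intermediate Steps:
C(Y) = (303 + Y)/(190 + Y)
W(l) = -5 - l² (W(l) = 3 - (l*l + 8) = 3 - (l² + 8) = 3 - (8 + l²) = 3 + (-8 - l²) = -5 - l²)
1/(C(-197) + W(56)) = 1/((303 - 197)/(190 - 197) + (-5 - 1*56²)) = 1/(106/(-7) + (-5 - 1*3136)) = 1/(-⅐*106 + (-5 - 3136)) = 1/(-106/7 - 3141) = 1/(-22093/7) = -7/22093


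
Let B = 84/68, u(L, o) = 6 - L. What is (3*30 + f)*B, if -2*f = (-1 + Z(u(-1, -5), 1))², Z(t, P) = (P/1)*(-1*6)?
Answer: 2751/34 ≈ 80.912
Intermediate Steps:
Z(t, P) = -6*P (Z(t, P) = (P*1)*(-6) = P*(-6) = -6*P)
B = 21/17 (B = 84*(1/68) = 21/17 ≈ 1.2353)
f = -49/2 (f = -(-1 - 6*1)²/2 = -(-1 - 6)²/2 = -½*(-7)² = -½*49 = -49/2 ≈ -24.500)
(3*30 + f)*B = (3*30 - 49/2)*(21/17) = (90 - 49/2)*(21/17) = (131/2)*(21/17) = 2751/34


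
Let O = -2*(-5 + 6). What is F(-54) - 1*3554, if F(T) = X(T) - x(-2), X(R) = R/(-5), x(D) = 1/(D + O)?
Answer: -70859/20 ≈ -3542.9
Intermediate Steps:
O = -2 (O = -2*1 = -2)
x(D) = 1/(-2 + D) (x(D) = 1/(D - 2) = 1/(-2 + D))
X(R) = -R/5 (X(R) = R*(-⅕) = -R/5)
F(T) = ¼ - T/5 (F(T) = -T/5 - 1/(-2 - 2) = -T/5 - 1/(-4) = -T/5 - 1*(-¼) = -T/5 + ¼ = ¼ - T/5)
F(-54) - 1*3554 = (¼ - ⅕*(-54)) - 1*3554 = (¼ + 54/5) - 3554 = 221/20 - 3554 = -70859/20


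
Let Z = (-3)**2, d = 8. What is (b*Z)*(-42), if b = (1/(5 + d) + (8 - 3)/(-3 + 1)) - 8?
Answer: 51219/13 ≈ 3939.9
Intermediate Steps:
Z = 9
b = -271/26 (b = (1/(5 + 8) + (8 - 3)/(-3 + 1)) - 8 = (1/13 + 5/(-2)) - 8 = (1/13 + 5*(-1/2)) - 8 = (1/13 - 5/2) - 8 = -63/26 - 8 = -271/26 ≈ -10.423)
(b*Z)*(-42) = -271/26*9*(-42) = -2439/26*(-42) = 51219/13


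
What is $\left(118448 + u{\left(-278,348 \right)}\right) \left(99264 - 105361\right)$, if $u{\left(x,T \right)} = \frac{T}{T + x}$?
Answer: $- \frac{3611038834}{5} \approx -7.2221 \cdot 10^{8}$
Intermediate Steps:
$\left(118448 + u{\left(-278,348 \right)}\right) \left(99264 - 105361\right) = \left(118448 + \frac{348}{348 - 278}\right) \left(99264 - 105361\right) = \left(118448 + \frac{348}{70}\right) \left(-6097\right) = \left(118448 + 348 \cdot \frac{1}{70}\right) \left(-6097\right) = \left(118448 + \frac{174}{35}\right) \left(-6097\right) = \frac{4145854}{35} \left(-6097\right) = - \frac{3611038834}{5}$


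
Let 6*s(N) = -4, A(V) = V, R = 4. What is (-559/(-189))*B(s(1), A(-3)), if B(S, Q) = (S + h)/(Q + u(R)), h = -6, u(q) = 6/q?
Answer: 22360/1701 ≈ 13.145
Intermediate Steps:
s(N) = -⅔ (s(N) = (⅙)*(-4) = -⅔)
B(S, Q) = (-6 + S)/(3/2 + Q) (B(S, Q) = (S - 6)/(Q + 6/4) = (-6 + S)/(Q + 6*(¼)) = (-6 + S)/(Q + 3/2) = (-6 + S)/(3/2 + Q))
(-559/(-189))*B(s(1), A(-3)) = (-559/(-189))*(2*(-6 - ⅔)/(3 + 2*(-3))) = (-559*(-1/189))*(2*(-20/3)/(3 - 6)) = 559*(2*(-20/3)/(-3))/189 = 559*(2*(-⅓)*(-20/3))/189 = (559/189)*(40/9) = 22360/1701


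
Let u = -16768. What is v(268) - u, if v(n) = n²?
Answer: 88592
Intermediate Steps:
v(268) - u = 268² - 1*(-16768) = 71824 + 16768 = 88592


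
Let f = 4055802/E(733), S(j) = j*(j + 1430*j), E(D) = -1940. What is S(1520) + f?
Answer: 3206994900099/970 ≈ 3.3062e+9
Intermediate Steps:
S(j) = 1431*j² (S(j) = j*(1431*j) = 1431*j²)
f = -2027901/970 (f = 4055802/(-1940) = 4055802*(-1/1940) = -2027901/970 ≈ -2090.6)
S(1520) + f = 1431*1520² - 2027901/970 = 1431*2310400 - 2027901/970 = 3306182400 - 2027901/970 = 3206994900099/970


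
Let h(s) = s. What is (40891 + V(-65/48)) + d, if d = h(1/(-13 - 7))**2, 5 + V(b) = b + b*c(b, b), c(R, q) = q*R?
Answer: 113031010087/2764800 ≈ 40882.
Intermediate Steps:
c(R, q) = R*q
V(b) = -5 + b + b**3 (V(b) = -5 + (b + b*(b*b)) = -5 + (b + b*b**2) = -5 + (b + b**3) = -5 + b + b**3)
d = 1/400 (d = (1/(-13 - 7))**2 = (1/(-20))**2 = (-1/20)**2 = 1/400 ≈ 0.0025000)
(40891 + V(-65/48)) + d = (40891 + (-5 - 65/48 + (-65/48)**3)) + 1/400 = (40891 + (-5 - 65/48 - 274625/110592)) + 1/400 = (40891 - 977345/110592) + 1/400 = 4521240127/110592 + 1/400 = 113031010087/2764800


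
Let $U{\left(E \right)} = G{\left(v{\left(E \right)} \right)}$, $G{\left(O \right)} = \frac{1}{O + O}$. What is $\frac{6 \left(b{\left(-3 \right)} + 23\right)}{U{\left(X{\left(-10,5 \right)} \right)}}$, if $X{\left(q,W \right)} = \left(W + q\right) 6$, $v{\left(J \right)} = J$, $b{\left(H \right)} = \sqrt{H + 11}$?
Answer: $-8280 - 720 \sqrt{2} \approx -9298.2$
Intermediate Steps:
$b{\left(H \right)} = \sqrt{11 + H}$
$G{\left(O \right)} = \frac{1}{2 O}$
$X{\left(q,W \right)} = 6 W + 6 q$
$U{\left(E \right)} = \frac{1}{2 E}$
$\frac{6 \left(b{\left(-3 \right)} + 23\right)}{U{\left(X{\left(-10,5 \right)} \right)}} = \frac{6 \left(\sqrt{11 - 3} + 23\right)}{\frac{1}{2} \frac{1}{6 \cdot 5 + 6 \left(-10\right)}} = \frac{6 \left(\sqrt{8} + 23\right)}{\frac{1}{2} \frac{1}{30 - 60}} = \frac{6 \left(2 \sqrt{2} + 23\right)}{\frac{1}{2} \frac{1}{-30}} = \frac{6 \left(23 + 2 \sqrt{2}\right)}{\frac{1}{2} \left(- \frac{1}{30}\right)} = \frac{138 + 12 \sqrt{2}}{- \frac{1}{60}} = \left(138 + 12 \sqrt{2}\right) \left(-60\right) = -8280 - 720 \sqrt{2}$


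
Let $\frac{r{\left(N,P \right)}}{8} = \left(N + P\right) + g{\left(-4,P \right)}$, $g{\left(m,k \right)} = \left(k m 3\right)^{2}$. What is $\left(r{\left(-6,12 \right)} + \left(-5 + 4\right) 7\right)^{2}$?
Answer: $27532433041$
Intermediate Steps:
$g{\left(m,k \right)} = 9 k^{2} m^{2}$ ($g{\left(m,k \right)} = \left(3 k m\right)^{2} = 9 k^{2} m^{2}$)
$r{\left(N,P \right)} = 8 N + 8 P + 1152 P^{2}$ ($r{\left(N,P \right)} = 8 \left(\left(N + P\right) + 9 P^{2} \left(-4\right)^{2}\right) = 8 \left(\left(N + P\right) + 9 P^{2} \cdot 16\right) = 8 \left(\left(N + P\right) + 144 P^{2}\right) = 8 \left(N + P + 144 P^{2}\right) = 8 N + 8 P + 1152 P^{2}$)
$\left(r{\left(-6,12 \right)} + \left(-5 + 4\right) 7\right)^{2} = \left(\left(8 \left(-6\right) + 8 \cdot 12 + 1152 \cdot 12^{2}\right) + \left(-5 + 4\right) 7\right)^{2} = \left(\left(-48 + 96 + 1152 \cdot 144\right) - 7\right)^{2} = \left(\left(-48 + 96 + 165888\right) - 7\right)^{2} = \left(165936 - 7\right)^{2} = 165929^{2} = 27532433041$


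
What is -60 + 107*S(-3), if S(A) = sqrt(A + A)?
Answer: -60 + 107*I*sqrt(6) ≈ -60.0 + 262.1*I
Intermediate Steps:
S(A) = sqrt(2)*sqrt(A) (S(A) = sqrt(2*A) = sqrt(2)*sqrt(A))
-60 + 107*S(-3) = -60 + 107*(sqrt(2)*sqrt(-3)) = -60 + 107*(sqrt(2)*(I*sqrt(3))) = -60 + 107*(I*sqrt(6)) = -60 + 107*I*sqrt(6)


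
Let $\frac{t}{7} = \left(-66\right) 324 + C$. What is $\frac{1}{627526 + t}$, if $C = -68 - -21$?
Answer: $\frac{1}{477509} \approx 2.0942 \cdot 10^{-6}$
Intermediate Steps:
$C = -47$ ($C = -68 + 21 = -47$)
$t = -150017$ ($t = 7 \left(\left(-66\right) 324 - 47\right) = 7 \left(-21384 - 47\right) = 7 \left(-21431\right) = -150017$)
$\frac{1}{627526 + t} = \frac{1}{627526 - 150017} = \frac{1}{477509}$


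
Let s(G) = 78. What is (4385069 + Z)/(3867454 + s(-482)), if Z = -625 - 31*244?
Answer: 1094220/966883 ≈ 1.1317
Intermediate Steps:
Z = -8189 (Z = -625 - 7564 = -8189)
(4385069 + Z)/(3867454 + s(-482)) = (4385069 - 8189)/(3867454 + 78) = 4376880/3867532 = 4376880*(1/3867532) = 1094220/966883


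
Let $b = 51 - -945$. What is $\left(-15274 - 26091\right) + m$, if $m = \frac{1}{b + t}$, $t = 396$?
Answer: $- \frac{57580079}{1392} \approx -41365.0$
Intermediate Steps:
$b = 996$ ($b = 51 + 945 = 996$)
$m = \frac{1}{1392}$ ($m = \frac{1}{996 + 396} = \frac{1}{1392} \approx 0.00071839$)
$\left(-15274 - 26091\right) + m = \left(-15274 - 26091\right) + \frac{1}{1392} = -41365 + \frac{1}{1392} = - \frac{57580079}{1392}$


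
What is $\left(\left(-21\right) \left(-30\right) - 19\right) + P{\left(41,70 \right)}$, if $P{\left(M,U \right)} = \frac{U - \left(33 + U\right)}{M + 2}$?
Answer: $\frac{26240}{43} \approx 610.23$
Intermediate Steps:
$P{\left(M,U \right)} = - \frac{33}{2 + M}$
$\left(\left(-21\right) \left(-30\right) - 19\right) + P{\left(41,70 \right)} = \left(\left(-21\right) \left(-30\right) - 19\right) - \frac{33}{2 + 41} = \left(630 - 19\right) - \frac{33}{43} = 611 - \frac{33}{43} = \frac{26240}{43}$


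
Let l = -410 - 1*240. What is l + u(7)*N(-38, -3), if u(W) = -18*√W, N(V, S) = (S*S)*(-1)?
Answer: -650 + 162*√7 ≈ -221.39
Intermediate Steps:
N(V, S) = -S² (N(V, S) = S²*(-1) = -S²)
l = -650 (l = -410 - 240 = -650)
l + u(7)*N(-38, -3) = -650 + (-18*√7)*(-1*(-3)²) = -650 + (-18*√7)*(-1*9) = -650 - 18*√7*(-9) = -650 + 162*√7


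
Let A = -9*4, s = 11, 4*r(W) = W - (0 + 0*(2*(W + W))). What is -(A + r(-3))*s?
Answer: 1617/4 ≈ 404.25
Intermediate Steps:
r(W) = W/4 (r(W) = (W - (0 + 0*(2*(W + W))))/4 = (W - (0 + 0*(2*(2*W))))/4 = (W - (0 + 0*(4*W)))/4 = (W - (0 + 0))/4 = (W - 1*0)/4 = (W + 0)/4 = W/4)
A = -36
-(A + r(-3))*s = -(-36 + (¼)*(-3))*11 = -(-36 - ¾)*11 = -(-147)*11/4 = -1*(-1617/4) = 1617/4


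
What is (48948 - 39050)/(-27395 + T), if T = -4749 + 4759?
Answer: -9898/27385 ≈ -0.36144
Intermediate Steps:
T = 10
(48948 - 39050)/(-27395 + T) = (48948 - 39050)/(-27395 + 10) = 9898/(-27385) = 9898*(-1/27385) = -9898/27385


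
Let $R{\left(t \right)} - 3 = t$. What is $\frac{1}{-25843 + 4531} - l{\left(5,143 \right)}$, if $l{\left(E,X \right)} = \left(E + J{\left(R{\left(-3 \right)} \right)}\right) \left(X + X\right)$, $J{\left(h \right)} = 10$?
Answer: $- \frac{91428481}{21312} \approx -4290.0$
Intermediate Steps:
$R{\left(t \right)} = 3 + t$
$l{\left(E,X \right)} = 2 X \left(10 + E\right)$ ($l{\left(E,X \right)} = \left(E + 10\right) \left(X + X\right) = \left(10 + E\right) 2 X = 2 X \left(10 + E\right)$)
$\frac{1}{-25843 + 4531} - l{\left(5,143 \right)} = \frac{1}{-25843 + 4531} - 2 \cdot 143 \left(10 + 5\right) = \frac{1}{-21312} - 2 \cdot 143 \cdot 15 = - \frac{1}{21312} - 4290 = - \frac{91428481}{21312}$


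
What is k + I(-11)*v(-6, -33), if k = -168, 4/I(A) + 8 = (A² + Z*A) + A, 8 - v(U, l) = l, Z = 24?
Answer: -13690/81 ≈ -169.01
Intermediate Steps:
v(U, l) = 8 - l
I(A) = 4/(-8 + A² + 25*A) (I(A) = 4/(-8 + ((A² + 24*A) + A)) = 4/(-8 + (A² + 25*A)) = 4/(-8 + A² + 25*A))
k + I(-11)*v(-6, -33) = -168 + (4/(-8 + (-11)² + 25*(-11)))*(8 - 1*(-33)) = -168 + (4/(-8 + 121 - 275))*(8 + 33) = -168 + (4/(-162))*41 = -168 + (4*(-1/162))*41 = -168 - 2/81*41 = -168 - 82/81 = -13690/81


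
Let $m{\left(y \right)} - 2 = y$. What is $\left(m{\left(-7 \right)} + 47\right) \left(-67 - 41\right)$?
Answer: $-4536$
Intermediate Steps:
$m{\left(y \right)} = 2 + y$
$\left(m{\left(-7 \right)} + 47\right) \left(-67 - 41\right) = \left(\left(2 - 7\right) + 47\right) \left(-67 - 41\right) = \left(-5 + 47\right) \left(-67 - 41\right) = 42 \left(-108\right) = -4536$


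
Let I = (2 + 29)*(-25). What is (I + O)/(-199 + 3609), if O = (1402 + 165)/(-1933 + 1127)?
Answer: -626217/2748460 ≈ -0.22784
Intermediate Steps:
I = -775 (I = 31*(-25) = -775)
O = -1567/806 (O = 1567/(-806) = 1567*(-1/806) = -1567/806 ≈ -1.9442)
(I + O)/(-199 + 3609) = (-775 - 1567/806)/(-199 + 3609) = -626217/806/3410 = -626217/806*1/3410 = -626217/2748460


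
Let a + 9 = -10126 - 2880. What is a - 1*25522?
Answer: -38537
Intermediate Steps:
a = -13015 (a = -9 + (-10126 - 2880) = -9 - 13006 = -13015)
a - 1*25522 = -13015 - 1*25522 = -13015 - 25522 = -38537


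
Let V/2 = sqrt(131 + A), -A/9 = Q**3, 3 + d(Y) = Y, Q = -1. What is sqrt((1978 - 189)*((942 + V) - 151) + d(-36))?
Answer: 2*sqrt(353765 + 1789*sqrt(35)) ≈ 1207.2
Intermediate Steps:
d(Y) = -3 + Y
A = 9 (A = -9*(-1)**3 = -9*(-1) = 9)
V = 4*sqrt(35) (V = 2*sqrt(131 + 9) = 2*sqrt(140) = 2*(2*sqrt(35)) = 4*sqrt(35) ≈ 23.664)
sqrt((1978 - 189)*((942 + V) - 151) + d(-36)) = sqrt((1978 - 189)*((942 + 4*sqrt(35)) - 151) + (-3 - 36)) = sqrt(1789*(791 + 4*sqrt(35)) - 39) = sqrt((1415099 + 7156*sqrt(35)) - 39) = sqrt(1415060 + 7156*sqrt(35))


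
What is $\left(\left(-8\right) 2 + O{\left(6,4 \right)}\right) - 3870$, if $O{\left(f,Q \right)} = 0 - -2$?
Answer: $-3884$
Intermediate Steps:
$O{\left(f,Q \right)} = 2$ ($O{\left(f,Q \right)} = 0 + 2 = 2$)
$\left(\left(-8\right) 2 + O{\left(6,4 \right)}\right) - 3870 = \left(\left(-8\right) 2 + 2\right) - 3870 = \left(-16 + 2\right) - 3870 = -14 - 3870 = -3884$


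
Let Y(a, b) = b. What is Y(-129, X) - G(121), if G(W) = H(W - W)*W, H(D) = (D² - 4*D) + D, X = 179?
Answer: 179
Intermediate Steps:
H(D) = D² - 3*D
G(W) = 0 (G(W) = ((W - W)*(-3 + (W - W)))*W = (0*(-3 + 0))*W = (0*(-3))*W = 0*W = 0)
Y(-129, X) - G(121) = 179 - 1*0 = 179 + 0 = 179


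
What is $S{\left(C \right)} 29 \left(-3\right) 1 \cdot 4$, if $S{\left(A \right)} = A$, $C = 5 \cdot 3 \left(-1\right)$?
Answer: $5220$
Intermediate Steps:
$C = -15$ ($C = 15 \left(-1\right) = -15$)
$S{\left(C \right)} 29 \left(-3\right) 1 \cdot 4 = \left(-15\right) 29 \left(-3\right) 1 \cdot 4 = - 435 \left(\left(-3\right) 4\right) = \left(-435\right) \left(-12\right) = 5220$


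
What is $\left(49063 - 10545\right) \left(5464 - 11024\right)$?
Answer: $-214160080$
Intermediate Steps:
$\left(49063 - 10545\right) \left(5464 - 11024\right) = 38518 \left(-5560\right) = -214160080$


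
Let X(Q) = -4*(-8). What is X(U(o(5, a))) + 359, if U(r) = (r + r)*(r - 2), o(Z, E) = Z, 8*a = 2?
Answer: 391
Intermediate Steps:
a = ¼ (a = (⅛)*2 = ¼ ≈ 0.25000)
U(r) = 2*r*(-2 + r) (U(r) = (2*r)*(-2 + r) = 2*r*(-2 + r))
X(Q) = 32
X(U(o(5, a))) + 359 = 32 + 359 = 391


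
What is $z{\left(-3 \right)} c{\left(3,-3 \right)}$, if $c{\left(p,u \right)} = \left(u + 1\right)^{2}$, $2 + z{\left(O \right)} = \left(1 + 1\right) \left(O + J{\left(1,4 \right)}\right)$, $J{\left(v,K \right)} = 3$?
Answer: $-8$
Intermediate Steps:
$z{\left(O \right)} = 4 + 2 O$ ($z{\left(O \right)} = -2 + \left(1 + 1\right) \left(O + 3\right) = -2 + 2 \left(3 + O\right) = -2 + \left(6 + 2 O\right) = 4 + 2 O$)
$c{\left(p,u \right)} = \left(1 + u\right)^{2}$
$z{\left(-3 \right)} c{\left(3,-3 \right)} = \left(4 + 2 \left(-3\right)\right) \left(1 - 3\right)^{2} = \left(4 - 6\right) \left(-2\right)^{2} = \left(-2\right) 4 = -8$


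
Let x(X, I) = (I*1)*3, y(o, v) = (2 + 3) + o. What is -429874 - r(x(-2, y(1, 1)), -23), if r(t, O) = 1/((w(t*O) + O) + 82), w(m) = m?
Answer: -152605269/355 ≈ -4.2987e+5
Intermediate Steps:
y(o, v) = 5 + o
x(X, I) = 3*I (x(X, I) = I*3 = 3*I)
r(t, O) = 1/(82 + O + O*t) (r(t, O) = 1/((t*O + O) + 82) = 1/((O*t + O) + 82) = 1/((O + O*t) + 82) = 1/(82 + O + O*t))
-429874 - r(x(-2, y(1, 1)), -23) = -429874 - 1/(82 - 23 - 69*(5 + 1)) = -429874 - 1/(82 - 23 - 69*6) = -429874 - 1/(82 - 23 - 23*18) = -429874 - 1/(82 - 23 - 414) = -429874 - 1/(-355) = -429874 - 1*(-1/355) = -429874 + 1/355 = -152605269/355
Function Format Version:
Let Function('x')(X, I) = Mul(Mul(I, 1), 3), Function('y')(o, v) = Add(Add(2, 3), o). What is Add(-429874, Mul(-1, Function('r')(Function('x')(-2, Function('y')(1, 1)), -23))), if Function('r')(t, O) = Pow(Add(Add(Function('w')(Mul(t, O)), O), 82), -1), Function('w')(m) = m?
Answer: Rational(-152605269, 355) ≈ -4.2987e+5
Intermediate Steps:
Function('y')(o, v) = Add(5, o)
Function('x')(X, I) = Mul(3, I) (Function('x')(X, I) = Mul(I, 3) = Mul(3, I))
Function('r')(t, O) = Pow(Add(82, O, Mul(O, t)), -1) (Function('r')(t, O) = Pow(Add(Add(Mul(t, O), O), 82), -1) = Pow(Add(Add(Mul(O, t), O), 82), -1) = Pow(Add(Add(O, Mul(O, t)), 82), -1) = Pow(Add(82, O, Mul(O, t)), -1))
Add(-429874, Mul(-1, Function('r')(Function('x')(-2, Function('y')(1, 1)), -23))) = Add(-429874, Mul(-1, Pow(Add(82, -23, Mul(-23, Mul(3, Add(5, 1)))), -1))) = Add(-429874, Mul(-1, Pow(Add(82, -23, Mul(-23, Mul(3, 6))), -1))) = Add(-429874, Mul(-1, Pow(Add(82, -23, Mul(-23, 18)), -1))) = Add(-429874, Mul(-1, Pow(Add(82, -23, -414), -1))) = Add(-429874, Mul(-1, Pow(-355, -1))) = Add(-429874, Mul(-1, Rational(-1, 355))) = Add(-429874, Rational(1, 355)) = Rational(-152605269, 355)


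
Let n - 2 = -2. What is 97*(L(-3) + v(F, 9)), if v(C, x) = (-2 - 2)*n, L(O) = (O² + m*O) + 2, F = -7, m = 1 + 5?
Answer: -679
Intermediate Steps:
m = 6
n = 0 (n = 2 - 2 = 0)
L(O) = 2 + O² + 6*O (L(O) = (O² + 6*O) + 2 = 2 + O² + 6*O)
v(C, x) = 0 (v(C, x) = (-2 - 2)*0 = -4*0 = 0)
97*(L(-3) + v(F, 9)) = 97*((2 + (-3)² + 6*(-3)) + 0) = 97*((2 + 9 - 18) + 0) = 97*(-7 + 0) = 97*(-7) = -679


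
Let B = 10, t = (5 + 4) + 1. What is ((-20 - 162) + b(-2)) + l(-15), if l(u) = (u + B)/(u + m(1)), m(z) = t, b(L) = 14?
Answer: -167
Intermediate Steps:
t = 10 (t = 9 + 1 = 10)
m(z) = 10
l(u) = 1 (l(u) = (u + 10)/(u + 10) = (10 + u)/(10 + u) = 1)
((-20 - 162) + b(-2)) + l(-15) = ((-20 - 162) + 14) + 1 = (-182 + 14) + 1 = -168 + 1 = -167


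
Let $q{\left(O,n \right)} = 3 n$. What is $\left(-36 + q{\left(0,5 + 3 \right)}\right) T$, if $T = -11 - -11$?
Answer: $0$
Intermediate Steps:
$T = 0$ ($T = -11 + 11 = 0$)
$\left(-36 + q{\left(0,5 + 3 \right)}\right) T = \left(-36 + 3 \left(5 + 3\right)\right) 0 = \left(-36 + 3 \cdot 8\right) 0 = \left(-36 + 24\right) 0 = \left(-12\right) 0 = 0$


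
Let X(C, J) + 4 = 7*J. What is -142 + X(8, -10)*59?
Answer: -4508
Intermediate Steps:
X(C, J) = -4 + 7*J
-142 + X(8, -10)*59 = -142 + (-4 + 7*(-10))*59 = -142 + (-4 - 70)*59 = -142 - 74*59 = -142 - 4366 = -4508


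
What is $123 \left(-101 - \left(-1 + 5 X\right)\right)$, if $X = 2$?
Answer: $-13530$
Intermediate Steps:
$123 \left(-101 - \left(-1 + 5 X\right)\right) = 123 \left(-101 + \left(\left(-5\right) 2 + 1\right)\right) = 123 \left(-101 + \left(-10 + 1\right)\right) = 123 \left(-101 - 9\right) = 123 \left(-110\right) = -13530$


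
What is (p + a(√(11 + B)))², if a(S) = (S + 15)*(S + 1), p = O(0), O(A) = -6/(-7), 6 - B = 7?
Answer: 158201/49 + 5792*√10/7 ≈ 5845.1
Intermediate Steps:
B = -1 (B = 6 - 1*7 = 6 - 7 = -1)
O(A) = 6/7 (O(A) = -6*(-⅐) = 6/7)
p = 6/7 ≈ 0.85714
a(S) = (1 + S)*(15 + S) (a(S) = (15 + S)*(1 + S) = (1 + S)*(15 + S))
(p + a(√(11 + B)))² = (6/7 + (15 + (√(11 - 1))² + 16*√(11 - 1)))² = (6/7 + (15 + (√10)² + 16*√10))² = (6/7 + (15 + 10 + 16*√10))² = (6/7 + (25 + 16*√10))² = (181/7 + 16*√10)²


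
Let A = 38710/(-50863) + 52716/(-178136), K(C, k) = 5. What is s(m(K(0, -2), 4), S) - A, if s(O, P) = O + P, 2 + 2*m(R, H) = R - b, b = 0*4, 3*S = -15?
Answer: -2766865165/1132566421 ≈ -2.4430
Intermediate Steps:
S = -5 (S = (⅓)*(-15) = -5)
b = 0
m(R, H) = -1 + R/2 (m(R, H) = -1 + (R - 1*0)/2 = -1 + (R + 0)/2 = -1 + R/2)
A = -2394234617/2265132842 (A = 38710*(-1/50863) + 52716*(-1/178136) = -38710/50863 - 13179/44534 = -2394234617/2265132842 ≈ -1.0570)
s(m(K(0, -2), 4), S) - A = ((-1 + (½)*5) - 5) - 1*(-2394234617/2265132842) = ((-1 + 5/2) - 5) + 2394234617/2265132842 = (3/2 - 5) + 2394234617/2265132842 = -7/2 + 2394234617/2265132842 = -2766865165/1132566421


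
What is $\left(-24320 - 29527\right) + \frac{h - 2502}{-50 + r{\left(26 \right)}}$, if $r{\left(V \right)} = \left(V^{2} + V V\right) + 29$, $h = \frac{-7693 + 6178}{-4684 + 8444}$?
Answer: $- \frac{53897990271}{1000912} \approx -53849.0$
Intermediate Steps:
$h = - \frac{303}{752}$ ($h = - \frac{1515}{3760} = \left(-1515\right) \frac{1}{3760} = - \frac{303}{752} \approx -0.40293$)
$r{\left(V \right)} = 29 + 2 V^{2}$ ($r{\left(V \right)} = \left(V^{2} + V^{2}\right) + 29 = 2 V^{2} + 29 = 29 + 2 V^{2}$)
$\left(-24320 - 29527\right) + \frac{h - 2502}{-50 + r{\left(26 \right)}} = \left(-24320 - 29527\right) + \frac{- \frac{303}{752} - 2502}{-50 + \left(29 + 2 \cdot 26^{2}\right)} = -53847 - \frac{1881807}{752 \left(-50 + \left(29 + 2 \cdot 676\right)\right)} = -53847 - \frac{1881807}{752 \left(-50 + \left(29 + 1352\right)\right)} = -53847 - \frac{1881807}{752 \left(-50 + 1381\right)} = -53847 - \frac{1881807}{752 \cdot 1331} = -53847 - \frac{1881807}{1000912} = - \frac{53897990271}{1000912}$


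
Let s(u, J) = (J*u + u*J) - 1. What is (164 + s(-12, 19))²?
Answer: 85849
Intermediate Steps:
s(u, J) = -1 + 2*J*u (s(u, J) = (J*u + J*u) - 1 = 2*J*u - 1 = -1 + 2*J*u)
(164 + s(-12, 19))² = (164 + (-1 + 2*19*(-12)))² = (164 + (-1 - 456))² = (164 - 457)² = (-293)² = 85849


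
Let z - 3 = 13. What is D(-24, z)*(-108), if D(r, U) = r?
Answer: 2592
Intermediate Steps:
z = 16 (z = 3 + 13 = 16)
D(-24, z)*(-108) = -24*(-108) = 2592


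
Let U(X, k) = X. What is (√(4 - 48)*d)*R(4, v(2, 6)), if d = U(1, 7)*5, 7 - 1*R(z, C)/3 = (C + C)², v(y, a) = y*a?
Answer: -17070*I*√11 ≈ -56615.0*I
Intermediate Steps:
v(y, a) = a*y
R(z, C) = 21 - 12*C² (R(z, C) = 21 - 3*(C + C)² = 21 - 3*4*C² = 21 - 12*C²)
d = 5 (d = 1*5 = 5)
(√(4 - 48)*d)*R(4, v(2, 6)) = (√(4 - 48)*5)*(21 - 12*(6*2)²) = (√(-44)*5)*(21 - 12*12²) = ((2*I*√11)*5)*(21 - 12*144) = (10*I*√11)*(21 - 1728) = (10*I*√11)*(-1707) = -17070*I*√11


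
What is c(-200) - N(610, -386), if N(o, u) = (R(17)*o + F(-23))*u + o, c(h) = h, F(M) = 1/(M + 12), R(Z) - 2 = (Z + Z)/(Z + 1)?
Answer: 90568436/99 ≈ 9.1483e+5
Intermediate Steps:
R(Z) = 2 + 2*Z/(1 + Z) (R(Z) = 2 + (Z + Z)/(Z + 1) = 2 + (2*Z)/(1 + Z) = 2 + 2*Z/(1 + Z))
F(M) = 1/(12 + M)
N(o, u) = o + u*(-1/11 + 35*o/9) (N(o, u) = ((2*(1 + 2*17)/(1 + 17))*o + 1/(12 - 23))*u + o = ((2*(1 + 34)/18)*o + 1/(-11))*u + o = ((2*(1/18)*35)*o - 1/11)*u + o = (35*o/9 - 1/11)*u + o = (-1/11 + 35*o/9)*u + o = u*(-1/11 + 35*o/9) + o = o + u*(-1/11 + 35*o/9))
c(-200) - N(610, -386) = -200 - (610 - 1/11*(-386) + (35/9)*610*(-386)) = -200 - (610 + 386/11 - 8241100/9) = -200 - 1*(-90588236/99) = -200 + 90588236/99 = 90568436/99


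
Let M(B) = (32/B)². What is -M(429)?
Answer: -1024/184041 ≈ -0.0055640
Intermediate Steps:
M(B) = 1024/B²
-M(429) = -1024/429² = -1024/184041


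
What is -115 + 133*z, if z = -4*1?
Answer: -647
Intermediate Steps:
z = -4
-115 + 133*z = -115 + 133*(-4) = -115 - 532 = -647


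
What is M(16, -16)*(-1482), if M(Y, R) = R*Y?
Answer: 379392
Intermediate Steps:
M(16, -16)*(-1482) = -16*16*(-1482) = -256*(-1482) = 379392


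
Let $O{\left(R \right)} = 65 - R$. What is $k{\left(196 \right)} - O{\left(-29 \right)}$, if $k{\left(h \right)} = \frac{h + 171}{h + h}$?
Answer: $- \frac{36481}{392} \approx -93.064$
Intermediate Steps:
$k{\left(h \right)} = \frac{171 + h}{2 h}$
$k{\left(196 \right)} - O{\left(-29 \right)} = \frac{171 + 196}{2 \cdot 196} - \left(65 - -29\right) = \frac{1}{2} \cdot \frac{1}{196} \cdot 367 - \left(65 + 29\right) = \frac{367}{392} - 94 = - \frac{36481}{392}$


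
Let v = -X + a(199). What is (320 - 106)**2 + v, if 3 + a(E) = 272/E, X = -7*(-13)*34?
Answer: 8497373/199 ≈ 42700.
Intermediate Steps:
X = 3094 (X = 91*34 = 3094)
a(E) = -3 + 272/E
v = -616031/199 (v = -1*3094 + (-3 + 272/199) = -3094 + (-3 + 272*(1/199)) = -3094 + (-3 + 272/199) = -3094 - 325/199 = -616031/199 ≈ -3095.6)
(320 - 106)**2 + v = (320 - 106)**2 - 616031/199 = 214**2 - 616031/199 = 45796 - 616031/199 = 8497373/199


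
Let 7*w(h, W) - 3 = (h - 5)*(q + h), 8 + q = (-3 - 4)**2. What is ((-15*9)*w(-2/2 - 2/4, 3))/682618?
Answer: 19575/2730472 ≈ 0.0071691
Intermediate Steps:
q = 41 (q = -8 + (-3 - 4)**2 = -8 + (-7)**2 = -8 + 49 = 41)
w(h, W) = 3/7 + (-5 + h)*(41 + h)/7 (w(h, W) = 3/7 + ((h - 5)*(41 + h))/7 = 3/7 + ((-5 + h)*(41 + h))/7 = 3/7 + (-5 + h)*(41 + h)/7)
((-15*9)*w(-2/2 - 2/4, 3))/682618 = ((-15*9)*(-202/7 + (-2/2 - 2/4)**2/7 + 36*(-2/2 - 2/4)/7))/682618 = -135*(-202/7 + (-2*1/2 - 2*1/4)**2/7 + 36*(-2*1/2 - 2*1/4)/7)*(1/682618) = -135*(-202/7 + (-1 - 1/2)**2/7 + 36*(-1 - 1/2)/7)*(1/682618) = -135*(-202/7 + (-3/2)**2/7 + (36/7)*(-3/2))*(1/682618) = -135*(-202/7 + (1/7)*(9/4) - 54/7)*(1/682618) = -135*(-202/7 + 9/28 - 54/7)*(1/682618) = -135*(-145/4)*(1/682618) = (19575/4)*(1/682618) = 19575/2730472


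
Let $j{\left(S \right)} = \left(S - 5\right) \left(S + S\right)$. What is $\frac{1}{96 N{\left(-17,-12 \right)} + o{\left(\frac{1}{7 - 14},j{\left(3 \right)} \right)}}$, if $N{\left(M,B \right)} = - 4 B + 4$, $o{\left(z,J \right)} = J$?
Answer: $\frac{1}{4980} \approx 0.0002008$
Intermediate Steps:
$j{\left(S \right)} = 2 S \left(-5 + S\right)$ ($j{\left(S \right)} = \left(-5 + S\right) 2 S = 2 S \left(-5 + S\right)$)
$N{\left(M,B \right)} = 4 - 4 B$
$\frac{1}{96 N{\left(-17,-12 \right)} + o{\left(\frac{1}{7 - 14},j{\left(3 \right)} \right)}} = \frac{1}{96 \left(4 - -48\right) + 2 \cdot 3 \left(-5 + 3\right)} = \frac{1}{96 \left(4 + 48\right) + 2 \cdot 3 \left(-2\right)} = \frac{1}{96 \cdot 52 - 12} = \frac{1}{4992 - 12} = \frac{1}{4980}$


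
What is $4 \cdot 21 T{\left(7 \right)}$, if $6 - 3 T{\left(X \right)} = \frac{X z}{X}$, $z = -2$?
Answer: $224$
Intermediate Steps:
$T{\left(X \right)} = \frac{8}{3}$ ($T{\left(X \right)} = 2 - \frac{X \left(-2\right) \frac{1}{X}}{3} = 2 - \frac{- 2 X \frac{1}{X}}{3} = 2 - - \frac{2}{3} = 2 + \frac{2}{3} = \frac{8}{3}$)
$4 \cdot 21 T{\left(7 \right)} = 4 \cdot 21 \cdot \frac{8}{3} = 84 \cdot \frac{8}{3} = 224$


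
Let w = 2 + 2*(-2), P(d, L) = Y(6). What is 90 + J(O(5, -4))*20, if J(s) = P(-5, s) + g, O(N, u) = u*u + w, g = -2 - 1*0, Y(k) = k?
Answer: 170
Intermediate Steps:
P(d, L) = 6
g = -2 (g = -2 + 0 = -2)
w = -2 (w = 2 - 4 = -2)
O(N, u) = -2 + u² (O(N, u) = u*u - 2 = u² - 2 = -2 + u²)
J(s) = 4 (J(s) = 6 - 2 = 4)
90 + J(O(5, -4))*20 = 90 + 4*20 = 90 + 80 = 170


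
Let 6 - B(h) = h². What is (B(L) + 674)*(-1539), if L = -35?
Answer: 838755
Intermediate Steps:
B(h) = 6 - h²
(B(L) + 674)*(-1539) = ((6 - 1*(-35)²) + 674)*(-1539) = ((6 - 1*1225) + 674)*(-1539) = ((6 - 1225) + 674)*(-1539) = (-1219 + 674)*(-1539) = -545*(-1539) = 838755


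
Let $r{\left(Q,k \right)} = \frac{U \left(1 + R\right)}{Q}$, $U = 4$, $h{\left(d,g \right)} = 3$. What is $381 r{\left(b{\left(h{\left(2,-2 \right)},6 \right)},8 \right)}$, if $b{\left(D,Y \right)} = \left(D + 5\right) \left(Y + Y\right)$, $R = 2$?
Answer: $\frac{381}{8} \approx 47.625$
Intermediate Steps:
$b{\left(D,Y \right)} = 2 Y \left(5 + D\right)$ ($b{\left(D,Y \right)} = \left(5 + D\right) 2 Y = 2 Y \left(5 + D\right)$)
$r{\left(Q,k \right)} = \frac{12}{Q}$ ($r{\left(Q,k \right)} = \frac{4 \left(1 + 2\right)}{Q} = \frac{4 \cdot 3}{Q} = \frac{12}{Q}$)
$381 r{\left(b{\left(h{\left(2,-2 \right)},6 \right)},8 \right)} = 381 \frac{12}{2 \cdot 6 \left(5 + 3\right)} = 381 \frac{12}{2 \cdot 6 \cdot 8} = 381 \cdot \frac{12}{96} = 381 \cdot 12 \cdot \frac{1}{96} = 381 \cdot \frac{1}{8} = \frac{381}{8}$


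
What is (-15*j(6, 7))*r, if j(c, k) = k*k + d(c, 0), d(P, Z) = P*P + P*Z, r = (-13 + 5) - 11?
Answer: 24225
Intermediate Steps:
r = -19 (r = -8 - 11 = -19)
d(P, Z) = P**2 + P*Z
j(c, k) = c**2 + k**2 (j(c, k) = k*k + c*(c + 0) = k**2 + c*c = k**2 + c**2 = c**2 + k**2)
(-15*j(6, 7))*r = -15*(6**2 + 7**2)*(-19) = -15*(36 + 49)*(-19) = -15*85*(-19) = -1275*(-19) = 24225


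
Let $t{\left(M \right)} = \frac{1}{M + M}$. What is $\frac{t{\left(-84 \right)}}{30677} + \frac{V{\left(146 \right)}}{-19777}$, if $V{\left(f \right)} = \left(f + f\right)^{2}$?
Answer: $- \frac{439428166081}{101925436872} \approx -4.3113$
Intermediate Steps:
$V{\left(f \right)} = 4 f^{2}$ ($V{\left(f \right)} = \left(2 f\right)^{2} = 4 f^{2}$)
$t{\left(M \right)} = \frac{1}{2 M}$
$\frac{t{\left(-84 \right)}}{30677} + \frac{V{\left(146 \right)}}{-19777} = \frac{\frac{1}{2} \frac{1}{-84}}{30677} + \frac{4 \cdot 146^{2}}{-19777} = \frac{1}{2} \left(- \frac{1}{84}\right) \frac{1}{30677} + 4 \cdot 21316 \left(- \frac{1}{19777}\right) = \left(- \frac{1}{168}\right) \frac{1}{30677} + 85264 \left(- \frac{1}{19777}\right) = - \frac{1}{5153736} - \frac{85264}{19777} = - \frac{439428166081}{101925436872}$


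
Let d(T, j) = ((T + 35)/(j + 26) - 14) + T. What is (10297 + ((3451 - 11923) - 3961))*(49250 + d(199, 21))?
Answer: -4963378344/47 ≈ -1.0560e+8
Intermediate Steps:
d(T, j) = -14 + T + (35 + T)/(26 + j) (d(T, j) = ((35 + T)/(26 + j) - 14) + T = (-14 + (35 + T)/(26 + j)) + T = -14 + T + (35 + T)/(26 + j))
(10297 + ((3451 - 11923) - 3961))*(49250 + d(199, 21)) = (10297 + ((3451 - 11923) - 3961))*(49250 + (-329 - 14*21 + 27*199 + 199*21)/(26 + 21)) = (10297 + (-8472 - 3961))*(49250 + (-329 - 294 + 5373 + 4179)/47) = (10297 - 12433)*(49250 + (1/47)*8929) = -2136*(49250 + 8929/47) = -2136*2323679/47 = -4963378344/47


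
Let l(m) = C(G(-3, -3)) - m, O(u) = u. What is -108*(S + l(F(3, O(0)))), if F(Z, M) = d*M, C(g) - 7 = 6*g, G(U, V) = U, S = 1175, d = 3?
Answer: -125712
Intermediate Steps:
C(g) = 7 + 6*g
F(Z, M) = 3*M
l(m) = -11 - m (l(m) = (7 + 6*(-3)) - m = (7 - 18) - m = -11 - m)
-108*(S + l(F(3, O(0)))) = -108*(1175 + (-11 - 3*0)) = -108*(1175 + (-11 - 1*0)) = -108*(1175 + (-11 + 0)) = -108*(1175 - 11) = -108*1164 = -125712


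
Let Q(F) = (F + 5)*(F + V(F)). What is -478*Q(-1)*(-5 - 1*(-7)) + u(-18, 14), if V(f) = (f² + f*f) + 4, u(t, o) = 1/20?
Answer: -382399/20 ≈ -19120.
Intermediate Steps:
u(t, o) = 1/20
V(f) = 4 + 2*f² (V(f) = (f² + f²) + 4 = 2*f² + 4 = 4 + 2*f²)
Q(F) = (5 + F)*(4 + F + 2*F²) (Q(F) = (F + 5)*(F + (4 + 2*F²)) = (5 + F)*(4 + F + 2*F²))
-478*Q(-1)*(-5 - 1*(-7)) + u(-18, 14) = -478*(20 + 2*(-1)³ + 9*(-1) + 11*(-1)²)*(-5 - 1*(-7)) + 1/20 = -478*(20 + 2*(-1) - 9 + 11*1)*(-5 + 7) + 1/20 = -478*(20 - 2 - 9 + 11)*2 + 1/20 = -9560*2 + 1/20 = -478*40 + 1/20 = -19120 + 1/20 = -382399/20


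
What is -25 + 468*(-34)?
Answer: -15937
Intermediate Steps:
-25 + 468*(-34) = -25 - 15912 = -15937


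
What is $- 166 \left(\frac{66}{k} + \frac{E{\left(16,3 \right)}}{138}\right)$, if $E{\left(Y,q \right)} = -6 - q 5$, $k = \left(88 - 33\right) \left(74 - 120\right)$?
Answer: $\frac{3403}{115} \approx 29.591$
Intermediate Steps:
$k = -2530$ ($k = 55 \left(-46\right) = -2530$)
$E{\left(Y,q \right)} = -6 - 5 q$
$- 166 \left(\frac{66}{k} + \frac{E{\left(16,3 \right)}}{138}\right) = - 166 \left(\frac{66}{-2530} + \frac{-6 - 15}{138}\right) = - 166 \left(66 \left(- \frac{1}{2530}\right) + \left(-6 - 15\right) \frac{1}{138}\right) = - 166 \left(- \frac{3}{115} - \frac{7}{46}\right) = \left(-166\right) \left(- \frac{41}{230}\right) = \frac{3403}{115}$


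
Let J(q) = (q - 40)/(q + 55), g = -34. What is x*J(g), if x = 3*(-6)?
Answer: 444/7 ≈ 63.429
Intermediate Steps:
x = -18
J(q) = (-40 + q)/(55 + q)
x*J(g) = -18*(-40 - 34)/(55 - 34) = -18*(-74)/21 = -6*(-74)/7 = -18*(-74/21) = 444/7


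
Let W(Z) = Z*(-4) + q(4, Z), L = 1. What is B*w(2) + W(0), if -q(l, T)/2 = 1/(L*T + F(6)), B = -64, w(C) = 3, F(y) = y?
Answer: -577/3 ≈ -192.33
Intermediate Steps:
q(l, T) = -2/(6 + T) (q(l, T) = -2/(1*T + 6) = -2/(T + 6) = -2/(6 + T))
W(Z) = -4*Z - 2/(6 + Z) (W(Z) = Z*(-4) - 2/(6 + Z) = -4*Z - 2/(6 + Z))
B*w(2) + W(0) = -64*3 + 2*(-1 - 2*0*(6 + 0))/(6 + 0) = -192 + 2*(-1 - 2*0*6)/6 = -192 + 2*(1/6)*(-1 + 0) = -192 + 2*(1/6)*(-1) = -192 - 1/3 = -577/3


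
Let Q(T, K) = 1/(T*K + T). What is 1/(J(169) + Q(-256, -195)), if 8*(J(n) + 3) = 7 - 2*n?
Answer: -49664/2203839 ≈ -0.022535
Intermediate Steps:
Q(T, K) = 1/(T + K*T) (Q(T, K) = 1/(K*T + T) = 1/(T + K*T))
J(n) = -17/8 - n/4 (J(n) = -3 + (7 - 2*n)/8 = -3 + (7/8 - n/4) = -17/8 - n/4)
1/(J(169) + Q(-256, -195)) = 1/((-17/8 - 1/4*169) + 1/((-256)*(1 - 195))) = 1/((-17/8 - 169/4) - 1/256/(-194)) = 1/(-355/8 - 1/256*(-1/194)) = 1/(-355/8 + 1/49664) = 1/(-2203839/49664) = -49664/2203839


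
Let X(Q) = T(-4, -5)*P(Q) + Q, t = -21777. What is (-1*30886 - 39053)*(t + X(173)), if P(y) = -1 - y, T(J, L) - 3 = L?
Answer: 1486623384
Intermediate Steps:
T(J, L) = 3 + L
X(Q) = 2 + 3*Q (X(Q) = (3 - 5)*(-1 - Q) + Q = -2*(-1 - Q) + Q = (2 + 2*Q) + Q = 2 + 3*Q)
(-1*30886 - 39053)*(t + X(173)) = (-1*30886 - 39053)*(-21777 + (2 + 3*173)) = (-30886 - 39053)*(-21777 + (2 + 519)) = -69939*(-21777 + 521) = -69939*(-21256) = 1486623384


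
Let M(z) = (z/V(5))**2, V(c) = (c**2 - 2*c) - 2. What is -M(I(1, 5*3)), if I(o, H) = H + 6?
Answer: -441/169 ≈ -2.6095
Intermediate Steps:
V(c) = -2 + c**2 - 2*c
I(o, H) = 6 + H
M(z) = z**2/169 (M(z) = (z/(-2 + 5**2 - 2*5))**2 = (z/(-2 + 25 - 10))**2 = (z/13)**2 = z**2/169)
-M(I(1, 5*3)) = -(6 + 5*3)**2/169 = -(6 + 15)**2/169 = -21**2/169 = -441/169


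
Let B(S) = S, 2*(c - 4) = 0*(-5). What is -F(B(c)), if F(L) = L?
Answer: -4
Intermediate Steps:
c = 4 (c = 4 + (0*(-5))/2 = 4 + (½)*0 = 4 + 0 = 4)
-F(B(c)) = -1*4 = -4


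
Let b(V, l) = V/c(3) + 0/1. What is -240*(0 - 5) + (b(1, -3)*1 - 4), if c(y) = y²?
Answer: 10765/9 ≈ 1196.1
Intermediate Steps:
b(V, l) = V/9 (b(V, l) = V/(3²) + 0/1 = V/9 + 0*1 = V*(⅑) + 0 = V/9 + 0 = V/9)
-240*(0 - 5) + (b(1, -3)*1 - 4) = -240*(0 - 5) + (((⅑)*1)*1 - 4) = -240*(-5) + ((⅑)*1 - 4) = -80*(-15) + (⅑ - 4) = 1200 - 35/9 = 10765/9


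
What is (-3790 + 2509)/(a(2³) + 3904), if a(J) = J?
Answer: -427/1304 ≈ -0.32745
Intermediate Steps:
(-3790 + 2509)/(a(2³) + 3904) = (-3790 + 2509)/(2³ + 3904) = -1281/(8 + 3904) = -1281/3912 = -1281*1/3912 = -427/1304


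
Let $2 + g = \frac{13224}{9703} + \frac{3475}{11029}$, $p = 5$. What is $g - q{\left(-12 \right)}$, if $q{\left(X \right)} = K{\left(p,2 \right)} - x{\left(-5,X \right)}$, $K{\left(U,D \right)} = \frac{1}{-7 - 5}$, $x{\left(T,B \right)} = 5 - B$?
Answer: $\frac{21524389099}{1284172644} \approx 16.761$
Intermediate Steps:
$K{\left(U,D \right)} = - \frac{1}{12}$ ($K{\left(U,D \right)} = \frac{1}{-12} = - \frac{1}{12}$)
$g = - \frac{34463353}{107014387}$ ($g = -2 + \left(\frac{13224}{9703} + \frac{3475}{11029}\right) = -2 + \frac{179565421}{107014387} = - \frac{34463353}{107014387} \approx -0.32204$)
$q{\left(X \right)} = - \frac{61}{12} + X$ ($q{\left(X \right)} = - \frac{1}{12} - \left(5 - X\right) = - \frac{1}{12} + \left(-5 + X\right) = - \frac{61}{12} + X$)
$g - q{\left(-12 \right)} = - \frac{34463353}{107014387} - \left(- \frac{61}{12} - 12\right) = - \frac{34463353}{107014387} - - \frac{205}{12} = - \frac{34463353}{107014387} + \frac{205}{12} = \frac{21524389099}{1284172644}$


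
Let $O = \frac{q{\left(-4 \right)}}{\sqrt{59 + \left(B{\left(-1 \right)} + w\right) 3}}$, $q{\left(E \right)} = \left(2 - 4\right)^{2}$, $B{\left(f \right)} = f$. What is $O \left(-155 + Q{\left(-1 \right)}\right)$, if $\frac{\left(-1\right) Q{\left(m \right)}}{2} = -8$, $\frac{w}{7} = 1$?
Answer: $- \frac{556 \sqrt{77}}{77} \approx -63.362$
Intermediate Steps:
$w = 7$ ($w = 7 \cdot 1 = 7$)
$q{\left(E \right)} = 4$ ($q{\left(E \right)} = \left(-2\right)^{2} = 4$)
$Q{\left(m \right)} = 16$ ($Q{\left(m \right)} = \left(-2\right) \left(-8\right) = 16$)
$O = \frac{4 \sqrt{77}}{77}$ ($O = \frac{4}{\sqrt{59 + \left(-1 + 7\right) 3}} = \frac{4}{\sqrt{59 + 6 \cdot 3}} = \frac{4}{\sqrt{59 + 18}} = \frac{4}{\sqrt{77}} = 4 \frac{\sqrt{77}}{77} = \frac{4 \sqrt{77}}{77} \approx 0.45584$)
$O \left(-155 + Q{\left(-1 \right)}\right) = \frac{4 \sqrt{77}}{77} \left(-155 + 16\right) = \frac{4 \sqrt{77}}{77} \left(-139\right) = - \frac{556 \sqrt{77}}{77}$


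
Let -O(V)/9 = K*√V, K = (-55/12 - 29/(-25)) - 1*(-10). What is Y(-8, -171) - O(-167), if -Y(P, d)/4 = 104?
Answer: -416 + 5919*I*√167/100 ≈ -416.0 + 764.9*I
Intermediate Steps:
Y(P, d) = -416 (Y(P, d) = -4*104 = -416)
K = 1973/300 (K = (-55*1/12 - 29*(-1/25)) + 10 = (-55/12 + 29/25) + 10 = -1027/300 + 10 = 1973/300 ≈ 6.5767)
O(V) = -5919*√V/100
Y(-8, -171) - O(-167) = -416 - (-5919)*√(-167)/100 = -416 - (-5919)*I*√167/100 = -416 + 5919*I*√167/100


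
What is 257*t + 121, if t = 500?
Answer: 128621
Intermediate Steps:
257*t + 121 = 257*500 + 121 = 128500 + 121 = 128621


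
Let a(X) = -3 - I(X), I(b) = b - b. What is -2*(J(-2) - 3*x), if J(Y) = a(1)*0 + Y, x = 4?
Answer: 28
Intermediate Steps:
I(b) = 0
a(X) = -3 (a(X) = -3 - 1*0 = -3 + 0 = -3)
J(Y) = Y (J(Y) = -3*0 + Y = 0 + Y = Y)
-2*(J(-2) - 3*x) = -2*(-2 - 3*4) = -2*(-2 - 12) = -2*(-14) = 28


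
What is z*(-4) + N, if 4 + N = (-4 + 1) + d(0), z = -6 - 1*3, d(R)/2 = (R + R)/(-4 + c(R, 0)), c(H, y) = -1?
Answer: 29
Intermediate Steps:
d(R) = -4*R/5 (d(R) = 2*((R + R)/(-4 - 1)) = 2*((2*R)/(-5)) = 2*((2*R)*(-⅕)) = 2*(-2*R/5) = -4*R/5)
z = -9 (z = -6 - 3 = -9)
N = -7 (N = -4 + ((-4 + 1) - ⅘*0) = -4 + (-3 + 0) = -4 - 3 = -7)
z*(-4) + N = -9*(-4) - 7 = 36 - 7 = 29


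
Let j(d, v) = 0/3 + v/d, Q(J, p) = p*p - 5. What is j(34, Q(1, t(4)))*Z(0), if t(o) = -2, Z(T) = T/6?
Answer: 0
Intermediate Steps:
Z(T) = T/6 (Z(T) = T*(⅙) = T/6)
Q(J, p) = -5 + p² (Q(J, p) = p² - 5 = -5 + p²)
j(d, v) = v/d (j(d, v) = 0*(⅓) + v/d = 0 + v/d = v/d)
j(34, Q(1, t(4)))*Z(0) = ((-5 + (-2)²)/34)*((⅙)*0) = ((-5 + 4)*(1/34))*0 = -1*1/34*0 = -1/34*0 = 0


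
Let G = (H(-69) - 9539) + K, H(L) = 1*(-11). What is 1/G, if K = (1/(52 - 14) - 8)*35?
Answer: -38/373505 ≈ -0.00010174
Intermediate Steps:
H(L) = -11
K = -10605/38 (K = (1/38 - 8)*35 = -303/38*35 = -10605/38 ≈ -279.08)
G = -373505/38 (G = (-11 - 9539) - 10605/38 = -9550 - 10605/38 = -373505/38 ≈ -9829.1)
1/G = 1/(-373505/38) = -38/373505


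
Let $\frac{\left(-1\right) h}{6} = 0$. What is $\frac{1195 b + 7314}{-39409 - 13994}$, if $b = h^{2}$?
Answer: $- \frac{2438}{17801} \approx -0.13696$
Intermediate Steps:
$h = 0$ ($h = \left(-6\right) 0 = 0$)
$b = 0$ ($b = 0^{2} = 0$)
$\frac{1195 b + 7314}{-39409 - 13994} = \frac{1195 \cdot 0 + 7314}{-39409 - 13994} = \frac{0 + 7314}{-39409 - 13994} = \frac{7314}{-53403} = 7314 \left(- \frac{1}{53403}\right) = - \frac{2438}{17801}$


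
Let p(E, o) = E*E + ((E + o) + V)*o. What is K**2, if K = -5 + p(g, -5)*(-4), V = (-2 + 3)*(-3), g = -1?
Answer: 35721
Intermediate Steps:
V = -3 (V = 1*(-3) = -3)
p(E, o) = E**2 + o*(-3 + E + o) (p(E, o) = E*E + ((E + o) - 3)*o = E**2 + (-3 + E + o)*o = E**2 + o*(-3 + E + o))
K = -189 (K = -5 + ((-1)**2 + (-5)**2 - 3*(-5) - 1*(-5))*(-4) = -5 + (1 + 25 + 15 + 5)*(-4) = -5 + 46*(-4) = -5 - 184 = -189)
K**2 = (-189)**2 = 35721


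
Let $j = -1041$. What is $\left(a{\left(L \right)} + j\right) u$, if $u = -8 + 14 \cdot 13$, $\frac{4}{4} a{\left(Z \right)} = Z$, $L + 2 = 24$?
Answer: $-177306$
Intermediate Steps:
$L = 22$ ($L = -2 + 24 = 22$)
$a{\left(Z \right)} = Z$
$u = 174$ ($u = -8 + 182 = 174$)
$\left(a{\left(L \right)} + j\right) u = \left(22 - 1041\right) 174 = \left(-1019\right) 174 = -177306$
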